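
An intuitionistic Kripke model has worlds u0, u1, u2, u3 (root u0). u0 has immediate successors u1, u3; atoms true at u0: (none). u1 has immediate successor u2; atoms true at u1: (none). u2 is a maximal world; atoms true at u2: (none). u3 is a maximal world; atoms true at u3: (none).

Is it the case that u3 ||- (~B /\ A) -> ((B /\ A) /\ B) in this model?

Yes

u3 ||- (~B /\ A) -> ((B /\ A) /\ B) vacuously: no world accessible from u3 forces the antecedent ~B /\ A.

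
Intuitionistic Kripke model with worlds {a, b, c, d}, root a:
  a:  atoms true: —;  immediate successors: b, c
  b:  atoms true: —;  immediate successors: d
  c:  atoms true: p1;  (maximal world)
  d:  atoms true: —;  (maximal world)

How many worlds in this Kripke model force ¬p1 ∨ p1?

3

a: does not force it — a ⊮ ¬p1 ∨ p1: neither disjunct is forced at a.
b: forces it.
c: forces it.
d: forces it.
Worlds forcing the formula: {b, c, d}.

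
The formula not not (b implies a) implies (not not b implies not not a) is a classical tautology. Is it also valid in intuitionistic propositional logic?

This is the distribution of double negation over implication, which is intuitionistically derivable.
Assume not not (b implies a) and not not b; suppose not a. Then b implies a would give not b (by contraposition), contradicting not not b; so not (b implies a), contradicting not not (b implies a). Hence not not a.

Yes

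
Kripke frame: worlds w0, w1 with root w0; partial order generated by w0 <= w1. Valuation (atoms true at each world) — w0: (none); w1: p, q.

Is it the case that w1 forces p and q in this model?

w1 forces p and q since w1 forces both conjuncts.

Yes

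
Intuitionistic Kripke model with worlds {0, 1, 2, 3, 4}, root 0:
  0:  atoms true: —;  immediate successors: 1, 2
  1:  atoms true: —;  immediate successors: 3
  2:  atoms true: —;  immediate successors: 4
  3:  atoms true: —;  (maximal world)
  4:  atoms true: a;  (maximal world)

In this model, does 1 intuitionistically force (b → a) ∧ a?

1 ⊮ (b → a) ∧ a since 1 fails a.

No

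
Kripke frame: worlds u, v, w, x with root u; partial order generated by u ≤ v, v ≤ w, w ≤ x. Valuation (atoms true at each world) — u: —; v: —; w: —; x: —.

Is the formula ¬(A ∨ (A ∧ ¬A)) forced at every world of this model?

u ⊩ ¬(A ∨ (A ∧ ¬A)): no world accessible from u forces A ∨ (A ∧ ¬A).
Since the root u forces ¬(A ∨ (A ∧ ¬A)) and forcing is persistent (monotone upward), every world forces it.

Yes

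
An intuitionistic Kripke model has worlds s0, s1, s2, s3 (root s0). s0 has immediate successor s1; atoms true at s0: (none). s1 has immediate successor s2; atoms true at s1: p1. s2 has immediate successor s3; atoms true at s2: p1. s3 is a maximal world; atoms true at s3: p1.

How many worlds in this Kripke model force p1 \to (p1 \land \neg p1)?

0

s0: does not force it — s0 \nVdash p1 \to (p1 \land \neg p1): at the accessible world s1, s1 \Vdash p1 but s1 \nVdash p1 \land \neg p1.
s1: does not force it.
s2: does not force it.
s3: does not force it.
Worlds forcing the formula: { }.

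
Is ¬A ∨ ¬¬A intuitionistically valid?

This is the weak law of excluded middle, which is not intuitionistically valid.
A Kripke countermodel: worlds u0, u1, u2; order generated by u0 ≤ u1, u0 ≤ u2; atoms true at each world — u0:{}; u1:{A}; u2:{}.
u0 ⊮ ¬A ∨ ¬¬A: neither disjunct is forced at u0.
u0 ⊮ ¬A since u1 is accessible from u0 and u1 ⊩ A.
So the root u0 does not force the formula.

No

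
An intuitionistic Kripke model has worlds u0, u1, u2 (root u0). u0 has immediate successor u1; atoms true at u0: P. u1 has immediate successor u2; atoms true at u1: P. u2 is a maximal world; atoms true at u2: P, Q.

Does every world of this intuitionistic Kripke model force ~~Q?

Yes

u0 ||- ~~Q: no world accessible from u0 forces ~Q.
Since the root u0 forces ~~Q and forcing is persistent (monotone upward), every world forces it.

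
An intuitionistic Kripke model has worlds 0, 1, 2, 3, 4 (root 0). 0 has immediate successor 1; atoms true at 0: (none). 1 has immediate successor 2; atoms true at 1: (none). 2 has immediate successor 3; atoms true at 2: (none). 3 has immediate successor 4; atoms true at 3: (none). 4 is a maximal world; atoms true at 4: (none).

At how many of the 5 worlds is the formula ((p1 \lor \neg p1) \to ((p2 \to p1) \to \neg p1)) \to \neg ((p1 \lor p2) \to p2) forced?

0

0: does not force it — 0 \nVdash ((p1 \lor \neg p1) \to ((p2 \to p1) \to \neg p1)) \to \neg ((p1 \lor p2) \to p2): already at 0 itself, 0 \Vdash (p1 \lor \neg p1) \to ((p2 \to p1) \to \neg p1) but 0 \nVdash \neg ((p1 \lor p2) \to p2).
1: does not force it.
2: does not force it.
3: does not force it.
4: does not force it.
Worlds forcing the formula: { }.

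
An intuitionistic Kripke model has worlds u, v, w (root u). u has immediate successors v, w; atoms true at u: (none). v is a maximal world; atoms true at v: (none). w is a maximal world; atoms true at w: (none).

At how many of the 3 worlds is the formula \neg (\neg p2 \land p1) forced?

u: forces it.
v: forces it.
w: forces it.
Worlds forcing the formula: {u, v, w}.

3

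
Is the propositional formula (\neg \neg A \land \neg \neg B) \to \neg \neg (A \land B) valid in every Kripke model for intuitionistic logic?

Yes

This is the distribution of double negation over conjunction, which is intuitionistically derivable.
Assume \neg \neg A, \neg \neg B, and \neg (A \land B). From A we'd get \neg B (since A \land B is refuted), contradicting \neg \neg B; so \neg A, contradicting \neg \neg A.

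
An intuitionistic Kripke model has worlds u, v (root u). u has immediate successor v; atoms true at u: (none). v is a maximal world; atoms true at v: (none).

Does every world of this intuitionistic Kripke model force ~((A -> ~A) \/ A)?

Not every world: u ||-/- ~((A -> ~A) \/ A).
u ||-/- ~((A -> ~A) \/ A) since u is accessible from u and u ||- (A -> ~A) \/ A.
u ||- (A -> ~A) \/ A via the disjunct A -> ~A.

No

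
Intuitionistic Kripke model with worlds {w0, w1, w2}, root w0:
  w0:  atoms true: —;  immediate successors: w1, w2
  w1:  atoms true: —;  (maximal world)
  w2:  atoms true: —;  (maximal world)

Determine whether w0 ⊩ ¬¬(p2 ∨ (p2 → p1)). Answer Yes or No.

w0 ⊩ ¬¬(p2 ∨ (p2 → p1)): no world accessible from w0 forces ¬(p2 ∨ (p2 → p1)).

Yes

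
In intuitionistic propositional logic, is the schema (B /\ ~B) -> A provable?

Yes

This is an instance of ex falso quodlibet, which is intuitionistically derivable.
No world can force both B and ~B, so the antecedent B /\ ~B is never forced and the implication holds vacuously at every world.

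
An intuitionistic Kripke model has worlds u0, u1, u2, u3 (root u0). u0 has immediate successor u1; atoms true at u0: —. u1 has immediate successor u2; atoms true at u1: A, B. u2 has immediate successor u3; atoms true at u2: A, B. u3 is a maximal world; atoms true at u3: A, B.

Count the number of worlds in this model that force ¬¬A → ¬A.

0

u0: does not force it — u0 ⊮ ¬¬A → ¬A: already at u0 itself, u0 ⊩ ¬¬A but u0 ⊮ ¬A.
u1: does not force it.
u2: does not force it.
u3: does not force it.
Worlds forcing the formula: { }.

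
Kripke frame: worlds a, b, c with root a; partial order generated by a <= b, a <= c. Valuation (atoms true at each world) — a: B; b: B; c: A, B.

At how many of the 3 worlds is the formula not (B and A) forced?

1

a: does not force it — a does not force not (B and A) since c is accessible from a and c forces B and A.
b: forces it.
c: does not force it.
Worlds forcing the formula: {b}.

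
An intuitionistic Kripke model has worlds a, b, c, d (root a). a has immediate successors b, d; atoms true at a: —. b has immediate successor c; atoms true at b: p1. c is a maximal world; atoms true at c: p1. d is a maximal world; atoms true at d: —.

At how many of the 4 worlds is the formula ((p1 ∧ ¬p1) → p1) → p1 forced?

2

a: does not force it — a ⊮ ((p1 ∧ ¬p1) → p1) → p1: already at a itself, a ⊩ (p1 ∧ ¬p1) → p1 but a ⊮ p1.
b: forces it.
c: forces it.
d: does not force it — d ⊮ ((p1 ∧ ¬p1) → p1) → p1: already at d itself, d ⊩ (p1 ∧ ¬p1) → p1 but d ⊮ p1.
Worlds forcing the formula: {b, c}.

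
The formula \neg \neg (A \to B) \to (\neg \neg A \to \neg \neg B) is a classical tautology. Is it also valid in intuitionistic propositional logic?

Yes

This is the distribution of double negation over implication, which is intuitionistically derivable.
Assume \neg \neg (A \to B) and \neg \neg A; suppose \neg B. Then A \to B would give \neg A (by contraposition), contradicting \neg \neg A; so \neg (A \to B), contradicting \neg \neg (A \to B). Hence \neg \neg B.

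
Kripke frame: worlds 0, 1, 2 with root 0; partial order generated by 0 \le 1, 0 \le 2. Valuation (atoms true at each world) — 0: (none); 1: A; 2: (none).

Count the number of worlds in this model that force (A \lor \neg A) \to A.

0: does not force it — 0 \nVdash (A \lor \neg A) \to A: at the accessible world 2, 2 \Vdash A \lor \neg A but 2 \nVdash A.
1: forces it.
2: does not force it — 2 \nVdash (A \lor \neg A) \to A: already at 2 itself, 2 \Vdash A \lor \neg A but 2 \nVdash A.
Worlds forcing the formula: {1}.

1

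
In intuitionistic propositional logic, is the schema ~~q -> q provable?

This is double-negation elimination, which is not intuitionistically valid.
A Kripke countermodel: worlds 0, 1; order generated by 0 <= 1; atoms true at each world — 0:{}; 1:{q}.
0 ||-/- ~~q -> q: already at 0 itself, 0 ||- ~~q but 0 ||-/- q.
0 lacks atom q, so 0 ||-/- q.
So the root 0 does not force the formula.

No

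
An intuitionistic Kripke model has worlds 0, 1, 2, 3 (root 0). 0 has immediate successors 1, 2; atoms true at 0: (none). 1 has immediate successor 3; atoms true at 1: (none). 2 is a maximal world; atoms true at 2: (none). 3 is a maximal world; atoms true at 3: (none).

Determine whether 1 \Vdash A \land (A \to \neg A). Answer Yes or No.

1 \nVdash A \land (A \to \neg A) since 1 fails A.

No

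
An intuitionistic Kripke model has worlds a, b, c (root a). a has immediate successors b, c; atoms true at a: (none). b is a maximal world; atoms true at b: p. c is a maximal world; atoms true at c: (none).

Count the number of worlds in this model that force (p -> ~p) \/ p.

2

a: does not force it — a ||-/- (p -> ~p) \/ p: neither disjunct is forced at a.
b: forces it.
c: forces it.
Worlds forcing the formula: {b, c}.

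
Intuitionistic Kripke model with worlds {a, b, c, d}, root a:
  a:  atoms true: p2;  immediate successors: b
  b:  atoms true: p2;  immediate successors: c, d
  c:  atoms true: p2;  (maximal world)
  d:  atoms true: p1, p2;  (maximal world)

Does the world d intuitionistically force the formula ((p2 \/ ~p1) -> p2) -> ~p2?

No

d ||-/- ((p2 \/ ~p1) -> p2) -> ~p2: already at d itself, d ||- (p2 \/ ~p1) -> p2 but d ||-/- ~p2.
d ||-/- ~p2 since d is accessible from d and d ||- p2.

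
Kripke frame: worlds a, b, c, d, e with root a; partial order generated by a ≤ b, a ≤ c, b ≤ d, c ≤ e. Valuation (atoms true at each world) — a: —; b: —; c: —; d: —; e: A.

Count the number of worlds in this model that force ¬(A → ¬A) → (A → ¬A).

a: does not force it — a ⊮ ¬(A → ¬A) → (A → ¬A): at the accessible world c, c ⊩ ¬(A → ¬A) but c ⊮ A → ¬A.
b: forces it.
c: does not force it — c ⊮ ¬(A → ¬A) → (A → ¬A): already at c itself, c ⊩ ¬(A → ¬A) but c ⊮ A → ¬A.
d: forces it.
e: does not force it.
Worlds forcing the formula: {b, d}.

2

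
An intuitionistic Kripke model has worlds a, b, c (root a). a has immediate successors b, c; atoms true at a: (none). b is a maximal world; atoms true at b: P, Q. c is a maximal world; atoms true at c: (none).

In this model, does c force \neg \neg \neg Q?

Yes

c \Vdash \neg \neg \neg Q: no world accessible from c forces \neg \neg Q.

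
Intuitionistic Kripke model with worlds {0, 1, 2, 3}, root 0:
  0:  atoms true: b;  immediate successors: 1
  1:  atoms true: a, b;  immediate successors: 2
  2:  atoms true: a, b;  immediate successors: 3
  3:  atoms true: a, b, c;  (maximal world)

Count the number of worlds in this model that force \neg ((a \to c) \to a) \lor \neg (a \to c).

0

0: does not force it — 0 \nVdash \neg ((a \to c) \to a) \lor \neg (a \to c): neither disjunct is forced at 0.
1: does not force it — 1 \nVdash \neg ((a \to c) \to a) \lor \neg (a \to c): neither disjunct is forced at 1.
2: does not force it.
3: does not force it.
Worlds forcing the formula: { }.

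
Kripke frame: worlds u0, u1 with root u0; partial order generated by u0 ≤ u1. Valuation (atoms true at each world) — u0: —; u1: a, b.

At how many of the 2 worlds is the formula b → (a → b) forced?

u0: forces it.
u1: forces it.
Worlds forcing the formula: {u0, u1}.

2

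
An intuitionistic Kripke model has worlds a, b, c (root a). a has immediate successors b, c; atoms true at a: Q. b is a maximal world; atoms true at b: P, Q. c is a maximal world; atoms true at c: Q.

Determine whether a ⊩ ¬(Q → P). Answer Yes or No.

a ⊮ ¬(Q → P) since b is accessible from a and b ⊩ Q → P.
b ⊩ Q → P: every world accessible from b that forces Q (namely b) also forces P.

No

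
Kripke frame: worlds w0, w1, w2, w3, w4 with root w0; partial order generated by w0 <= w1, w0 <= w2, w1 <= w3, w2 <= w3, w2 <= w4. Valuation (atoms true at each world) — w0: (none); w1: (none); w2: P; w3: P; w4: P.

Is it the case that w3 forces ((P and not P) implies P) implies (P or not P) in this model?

Yes

w3 forces ((P and not P) implies P) implies (P or not P): every world accessible from w3 that forces (P and not P) implies P (namely w3) also forces P or not P.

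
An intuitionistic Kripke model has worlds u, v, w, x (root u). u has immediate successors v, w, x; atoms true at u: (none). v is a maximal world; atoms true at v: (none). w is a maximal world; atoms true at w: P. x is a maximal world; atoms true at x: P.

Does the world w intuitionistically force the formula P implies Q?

No

w does not force P implies Q: already at w itself, w forces P but w does not force Q.
w lacks atom Q, so w does not force Q.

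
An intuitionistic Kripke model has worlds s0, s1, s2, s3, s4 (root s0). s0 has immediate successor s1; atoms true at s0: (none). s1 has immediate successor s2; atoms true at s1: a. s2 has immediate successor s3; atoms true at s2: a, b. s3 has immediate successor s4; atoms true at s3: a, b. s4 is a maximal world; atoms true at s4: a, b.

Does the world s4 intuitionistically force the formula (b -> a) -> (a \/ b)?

Yes

s4 ||- (b -> a) -> (a \/ b): every world accessible from s4 that forces b -> a (namely s4) also forces a \/ b.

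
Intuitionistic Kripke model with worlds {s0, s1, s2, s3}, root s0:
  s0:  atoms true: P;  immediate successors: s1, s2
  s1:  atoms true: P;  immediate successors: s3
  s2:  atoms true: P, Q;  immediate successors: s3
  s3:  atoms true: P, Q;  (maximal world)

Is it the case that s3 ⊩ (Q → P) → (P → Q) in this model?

s3 ⊩ (Q → P) → (P → Q): every world accessible from s3 that forces Q → P (namely s3) also forces P → Q.

Yes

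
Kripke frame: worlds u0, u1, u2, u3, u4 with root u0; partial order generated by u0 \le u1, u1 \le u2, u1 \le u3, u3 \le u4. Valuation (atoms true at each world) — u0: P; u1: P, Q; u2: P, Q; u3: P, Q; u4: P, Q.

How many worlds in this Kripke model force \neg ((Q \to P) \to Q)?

0

u0: does not force it — u0 \nVdash \neg ((Q \to P) \to Q) since u1 is accessible from u0 and u1 \Vdash (Q \to P) \to Q.
u1: does not force it — u1 \nVdash \neg ((Q \to P) \to Q) since u1 is accessible from u1 and u1 \Vdash (Q \to P) \to Q.
u2: does not force it — u2 \nVdash \neg ((Q \to P) \to Q) since u2 is accessible from u2 and u2 \Vdash (Q \to P) \to Q.
u3: does not force it.
u4: does not force it.
Worlds forcing the formula: { }.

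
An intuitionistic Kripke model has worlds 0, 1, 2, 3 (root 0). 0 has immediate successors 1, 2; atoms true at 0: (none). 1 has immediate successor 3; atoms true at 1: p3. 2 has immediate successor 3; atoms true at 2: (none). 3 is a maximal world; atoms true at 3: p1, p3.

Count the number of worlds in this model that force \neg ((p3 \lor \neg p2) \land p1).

0

0: does not force it — 0 \nVdash \neg ((p3 \lor \neg p2) \land p1) since 3 is accessible from 0 and 3 \Vdash (p3 \lor \neg p2) \land p1.
1: does not force it — 1 \nVdash \neg ((p3 \lor \neg p2) \land p1) since 3 is accessible from 1 and 3 \Vdash (p3 \lor \neg p2) \land p1.
2: does not force it.
3: does not force it.
Worlds forcing the formula: { }.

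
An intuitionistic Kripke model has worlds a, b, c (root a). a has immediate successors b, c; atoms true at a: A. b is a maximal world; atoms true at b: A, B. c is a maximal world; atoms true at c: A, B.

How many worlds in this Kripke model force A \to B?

a: does not force it — a \nVdash A \to B: already at a itself, a \Vdash A but a \nVdash B.
b: forces it.
c: forces it.
Worlds forcing the formula: {b, c}.

2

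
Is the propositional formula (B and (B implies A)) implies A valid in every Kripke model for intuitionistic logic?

This is modus ponens in implicational form, which is intuitionistically derivable.
If a world forces B and B implies A, then applying the implication at that world (which is accessible from itself) gives A.

Yes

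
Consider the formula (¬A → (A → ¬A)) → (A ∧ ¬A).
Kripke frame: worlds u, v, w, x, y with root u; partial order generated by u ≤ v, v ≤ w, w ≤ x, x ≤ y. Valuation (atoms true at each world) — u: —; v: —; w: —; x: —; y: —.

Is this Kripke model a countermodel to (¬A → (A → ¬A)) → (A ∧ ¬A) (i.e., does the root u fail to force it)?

u ⊮ (¬A → (A → ¬A)) → (A ∧ ¬A): already at u itself, u ⊩ ¬A → (A → ¬A) but u ⊮ A ∧ ¬A.
u ⊮ A ∧ ¬A since u fails A.
So the root u does not force (¬A → (A → ¬A)) → (A ∧ ¬A); the model is a countermodel.

Yes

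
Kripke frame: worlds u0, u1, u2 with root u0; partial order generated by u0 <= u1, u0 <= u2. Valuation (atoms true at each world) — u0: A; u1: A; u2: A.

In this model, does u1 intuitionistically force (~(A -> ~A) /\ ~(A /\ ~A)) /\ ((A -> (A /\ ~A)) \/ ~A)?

No

u1 ||-/- (~(A -> ~A) /\ ~(A /\ ~A)) /\ ((A -> (A /\ ~A)) \/ ~A) since u1 fails (A -> (A /\ ~A)) \/ ~A.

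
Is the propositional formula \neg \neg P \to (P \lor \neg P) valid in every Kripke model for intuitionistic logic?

No

This is a variant of double-negation elimination (deriving excluded middle from double negation), which is not intuitionistically valid.
A Kripke countermodel: worlds s0, s1; order generated by s0 \le s1; atoms true at each world — s0:{}; s1:{P}.
s0 \nVdash \neg \neg P \to (P \lor \neg P): already at s0 itself, s0 \Vdash \neg \neg P but s0 \nVdash P \lor \neg P.
s0 \nVdash P \lor \neg P: neither disjunct is forced at s0.
s0 lacks atom P, so s0 \nVdash P.
So the root s0 does not force the formula.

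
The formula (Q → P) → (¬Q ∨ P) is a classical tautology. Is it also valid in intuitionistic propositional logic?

This is the material-implication-as-disjunction principle, which is not intuitionistically valid.
A Kripke countermodel: worlds u, v; order generated by u ≤ v; atoms true at each world — u:{}; v:{P,Q}.
u ⊮ (Q → P) → (¬Q ∨ P): already at u itself, u ⊩ Q → P but u ⊮ ¬Q ∨ P.
u ⊮ ¬Q ∨ P: neither disjunct is forced at u.
u ⊮ ¬Q since v is accessible from u and v ⊩ Q.
So the root u does not force the formula.

No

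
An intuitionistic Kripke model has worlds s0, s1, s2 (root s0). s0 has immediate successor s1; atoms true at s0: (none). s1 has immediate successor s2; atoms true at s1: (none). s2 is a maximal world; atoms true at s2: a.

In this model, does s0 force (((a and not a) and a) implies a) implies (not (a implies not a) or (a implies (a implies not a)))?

s0 forces (((a and not a) and a) implies a) implies (not (a implies not a) or (a implies (a implies not a))): every world accessible from s0 that forces ((a and not a) and a) implies a (namely s0, s1, s2) also forces not (a implies not a) or (a implies (a implies not a)).

Yes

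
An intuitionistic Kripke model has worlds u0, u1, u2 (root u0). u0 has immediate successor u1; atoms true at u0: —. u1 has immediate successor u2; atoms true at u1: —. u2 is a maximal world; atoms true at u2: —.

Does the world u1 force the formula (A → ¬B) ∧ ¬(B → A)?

No

u1 ⊮ (A → ¬B) ∧ ¬(B → A) since u1 fails ¬(B → A).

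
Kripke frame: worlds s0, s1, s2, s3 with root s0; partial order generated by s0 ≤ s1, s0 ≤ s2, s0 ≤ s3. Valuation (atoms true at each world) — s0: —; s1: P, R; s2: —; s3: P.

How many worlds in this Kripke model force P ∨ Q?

2

s0: does not force it — s0 ⊮ P ∨ Q: neither disjunct is forced at s0.
s1: forces it.
s2: does not force it — s2 ⊮ P ∨ Q: neither disjunct is forced at s2.
s3: forces it.
Worlds forcing the formula: {s1, s3}.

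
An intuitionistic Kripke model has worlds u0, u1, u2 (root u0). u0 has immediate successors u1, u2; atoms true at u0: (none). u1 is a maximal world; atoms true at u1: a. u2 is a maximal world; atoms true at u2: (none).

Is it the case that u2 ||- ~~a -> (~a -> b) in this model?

Yes

u2 ||- ~~a -> (~a -> b) vacuously: no world accessible from u2 forces the antecedent ~~a.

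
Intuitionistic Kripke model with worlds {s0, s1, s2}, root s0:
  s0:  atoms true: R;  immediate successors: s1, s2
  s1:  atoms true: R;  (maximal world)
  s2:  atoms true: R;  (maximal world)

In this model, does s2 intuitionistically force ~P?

Yes

s2 ||- ~P: no world accessible from s2 forces P.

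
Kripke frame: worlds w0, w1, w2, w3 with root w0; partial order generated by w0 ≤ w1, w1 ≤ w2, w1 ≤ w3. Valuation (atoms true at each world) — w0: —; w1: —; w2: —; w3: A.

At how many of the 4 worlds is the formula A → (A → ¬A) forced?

w0: does not force it — w0 ⊮ A → (A → ¬A): at the accessible world w3, w3 ⊩ A but w3 ⊮ A → ¬A.
w1: does not force it.
w2: forces it.
w3: does not force it.
Worlds forcing the formula: {w2}.

1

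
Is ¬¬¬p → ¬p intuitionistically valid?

Yes

This is triple-negation reduction, which is intuitionistically derivable.
Assume ¬¬¬p and suppose p. Then ¬¬p (double-negation introduction), contradicting ¬¬¬p. So ¬p.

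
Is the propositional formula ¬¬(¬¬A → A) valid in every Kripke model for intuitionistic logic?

Yes

This is the double negation of double-negation elimination, which is intuitionistically derivable.
By Glivenko's theorem the double negation of any classical propositional tautology is intuitionistically provable; ¬¬A → A is classically a tautology.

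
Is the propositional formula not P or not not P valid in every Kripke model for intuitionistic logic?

This is the weak law of excluded middle, which is not intuitionistically valid.
A Kripke countermodel: worlds w0, w1, w2; order generated by w0 <= w1, w0 <= w2; atoms true at each world — w0:{}; w1:{P}; w2:{}.
w0 does not force not P or not not P: neither disjunct is forced at w0.
w0 does not force not P since w1 is accessible from w0 and w1 forces P.
So the root w0 does not force the formula.

No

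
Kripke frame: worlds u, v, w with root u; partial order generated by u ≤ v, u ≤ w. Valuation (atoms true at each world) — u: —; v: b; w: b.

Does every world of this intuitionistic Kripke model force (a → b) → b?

Not every world: u ⊮ (a → b) → b.
u ⊮ (a → b) → b: already at u itself, u ⊩ a → b but u ⊮ b.
u lacks atom b, so u ⊮ b.

No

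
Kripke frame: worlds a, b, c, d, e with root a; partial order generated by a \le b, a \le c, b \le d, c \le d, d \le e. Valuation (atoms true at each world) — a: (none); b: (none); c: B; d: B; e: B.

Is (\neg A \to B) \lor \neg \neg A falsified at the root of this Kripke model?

Yes

a \nVdash (\neg A \to B) \lor \neg \neg A: neither disjunct is forced at a.
a \nVdash \neg A \to B: already at a itself, a \Vdash \neg A but a \nVdash B.
a lacks atom B, so a \nVdash B.
So the root a does not force (\neg A \to B) \lor \neg \neg A; the model is a countermodel.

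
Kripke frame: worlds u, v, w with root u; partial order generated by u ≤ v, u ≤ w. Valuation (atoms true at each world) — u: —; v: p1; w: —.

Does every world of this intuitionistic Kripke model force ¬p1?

Not every world: u ⊮ ¬p1.
u ⊮ ¬p1 since v is accessible from u and v ⊩ p1.

No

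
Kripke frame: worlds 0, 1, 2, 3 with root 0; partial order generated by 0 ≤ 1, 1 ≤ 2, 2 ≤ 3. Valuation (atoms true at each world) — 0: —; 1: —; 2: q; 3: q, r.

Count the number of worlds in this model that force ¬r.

0

0: does not force it — 0 ⊮ ¬r since 3 is accessible from 0 and 3 ⊩ r.
1: does not force it — 1 ⊮ ¬r since 3 is accessible from 1 and 3 ⊩ r.
2: does not force it — 2 ⊮ ¬r since 3 is accessible from 2 and 3 ⊩ r.
3: does not force it.
Worlds forcing the formula: { }.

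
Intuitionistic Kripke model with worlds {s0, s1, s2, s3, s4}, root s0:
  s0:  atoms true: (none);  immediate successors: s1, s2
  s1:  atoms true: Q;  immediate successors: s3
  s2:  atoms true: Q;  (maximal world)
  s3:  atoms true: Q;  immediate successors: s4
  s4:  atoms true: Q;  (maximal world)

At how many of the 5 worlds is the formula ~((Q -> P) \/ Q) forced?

0

s0: does not force it — s0 ||-/- ~((Q -> P) \/ Q) since s1 is accessible from s0 and s1 ||- (Q -> P) \/ Q.
s1: does not force it — s1 ||-/- ~((Q -> P) \/ Q) since s1 is accessible from s1 and s1 ||- (Q -> P) \/ Q.
s2: does not force it — s2 ||-/- ~((Q -> P) \/ Q) since s2 is accessible from s2 and s2 ||- (Q -> P) \/ Q.
s3: does not force it.
s4: does not force it.
Worlds forcing the formula: { }.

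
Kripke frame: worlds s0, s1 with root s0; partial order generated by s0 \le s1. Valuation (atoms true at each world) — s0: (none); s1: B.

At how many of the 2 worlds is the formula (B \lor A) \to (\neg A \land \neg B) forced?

0

s0: does not force it — s0 \nVdash (B \lor A) \to (\neg A \land \neg B): at the accessible world s1, s1 \Vdash B \lor A but s1 \nVdash \neg A \land \neg B.
s1: does not force it.
Worlds forcing the formula: { }.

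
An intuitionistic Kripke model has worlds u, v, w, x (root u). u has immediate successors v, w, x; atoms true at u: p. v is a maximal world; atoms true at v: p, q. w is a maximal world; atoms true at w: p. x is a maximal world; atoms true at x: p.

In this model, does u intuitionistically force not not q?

No

u does not force not not q since w is accessible from u and w forces not q.
w forces not q: no world accessible from w forces q.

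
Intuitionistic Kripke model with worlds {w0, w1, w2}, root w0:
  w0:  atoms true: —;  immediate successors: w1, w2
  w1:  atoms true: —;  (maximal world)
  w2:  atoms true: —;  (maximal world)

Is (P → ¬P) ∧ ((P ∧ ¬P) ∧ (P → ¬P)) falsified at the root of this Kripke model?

Yes

w0 ⊮ (P → ¬P) ∧ ((P ∧ ¬P) ∧ (P → ¬P)) since w0 fails (P ∧ ¬P) ∧ (P → ¬P).
So the root w0 does not force (P → ¬P) ∧ ((P ∧ ¬P) ∧ (P → ¬P)); the model is a countermodel.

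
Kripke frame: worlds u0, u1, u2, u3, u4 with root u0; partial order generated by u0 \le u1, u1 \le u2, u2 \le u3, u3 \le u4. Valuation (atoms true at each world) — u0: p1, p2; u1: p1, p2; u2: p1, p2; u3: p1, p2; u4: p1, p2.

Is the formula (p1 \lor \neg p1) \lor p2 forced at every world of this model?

u0 \Vdash (p1 \lor \neg p1) \lor p2 via the disjunct p1 \lor \neg p1.
Since the root u0 forces (p1 \lor \neg p1) \lor p2 and forcing is persistent (monotone upward), every world forces it.

Yes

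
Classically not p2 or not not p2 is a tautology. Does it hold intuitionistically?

No

This is the weak law of excluded middle, which is not intuitionistically valid.
A Kripke countermodel: worlds u, v, w; order generated by u <= v, u <= w; atoms true at each world — u:{}; v:{p2}; w:{}.
u does not force not p2 or not not p2: neither disjunct is forced at u.
u does not force not p2 since v is accessible from u and v forces p2.
So the root u does not force the formula.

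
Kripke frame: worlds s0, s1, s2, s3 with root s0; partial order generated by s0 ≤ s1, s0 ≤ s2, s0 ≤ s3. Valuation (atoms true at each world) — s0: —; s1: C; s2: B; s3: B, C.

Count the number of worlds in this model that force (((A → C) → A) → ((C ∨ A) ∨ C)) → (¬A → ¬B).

1

s0: does not force it — s0 ⊮ (((A → C) → A) → ((C ∨ A) ∨ C)) → (¬A → ¬B): already at s0 itself, s0 ⊩ ((A → C) → A) → ((C ∨ A) ∨ C) but s0 ⊮ ¬A → ¬B.
s1: forces it.
s2: does not force it — s2 ⊮ (((A → C) → A) → ((C ∨ A) ∨ C)) → (¬A → ¬B): already at s2 itself, s2 ⊩ ((A → C) → A) → ((C ∨ A) ∨ C) but s2 ⊮ ¬A → ¬B.
s3: does not force it — s3 ⊮ (((A → C) → A) → ((C ∨ A) ∨ C)) → (¬A → ¬B): already at s3 itself, s3 ⊩ ((A → C) → A) → ((C ∨ A) ∨ C) but s3 ⊮ ¬A → ¬B.
Worlds forcing the formula: {s1}.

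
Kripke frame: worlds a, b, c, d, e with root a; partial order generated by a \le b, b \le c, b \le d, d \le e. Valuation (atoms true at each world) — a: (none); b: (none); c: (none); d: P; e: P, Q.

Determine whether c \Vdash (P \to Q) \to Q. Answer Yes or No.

c \nVdash (P \to Q) \to Q: already at c itself, c \Vdash P \to Q but c \nVdash Q.
c lacks atom Q, so c \nVdash Q.

No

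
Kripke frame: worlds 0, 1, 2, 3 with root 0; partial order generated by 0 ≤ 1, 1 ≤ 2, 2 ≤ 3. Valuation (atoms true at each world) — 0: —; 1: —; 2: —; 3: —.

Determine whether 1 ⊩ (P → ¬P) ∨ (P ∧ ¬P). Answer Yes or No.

Yes

1 ⊩ (P → ¬P) ∨ (P ∧ ¬P) via the disjunct P → ¬P.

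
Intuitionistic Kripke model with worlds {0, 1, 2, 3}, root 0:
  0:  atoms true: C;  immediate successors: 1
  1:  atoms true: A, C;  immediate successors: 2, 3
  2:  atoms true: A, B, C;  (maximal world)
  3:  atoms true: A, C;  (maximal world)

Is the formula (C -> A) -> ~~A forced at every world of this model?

Yes

0 ||- (C -> A) -> ~~A: every world accessible from 0 that forces C -> A (namely 1, 2, 3) also forces ~~A.
Since the root 0 forces (C -> A) -> ~~A and forcing is persistent (monotone upward), every world forces it.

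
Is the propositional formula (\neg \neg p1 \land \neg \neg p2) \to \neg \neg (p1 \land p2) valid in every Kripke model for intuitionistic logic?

This is the distribution of double negation over conjunction, which is intuitionistically derivable.
Assume \neg \neg p1, \neg \neg p2, and \neg (p1 \land p2). From p1 we'd get \neg p2 (since p1 \land p2 is refuted), contradicting \neg \neg p2; so \neg p1, contradicting \neg \neg p1.

Yes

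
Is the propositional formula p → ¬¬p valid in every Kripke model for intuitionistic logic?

This is double-negation introduction, which is intuitionistically derivable.
If a world forces p then every accessible world forces p (persistence), so none forces ¬p; hence ¬¬p.

Yes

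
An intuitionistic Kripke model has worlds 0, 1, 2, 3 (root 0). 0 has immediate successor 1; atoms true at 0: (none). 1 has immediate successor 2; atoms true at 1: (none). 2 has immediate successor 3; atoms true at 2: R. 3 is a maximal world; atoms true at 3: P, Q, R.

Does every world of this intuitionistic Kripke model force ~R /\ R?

No

Not every world: 0 ||-/- ~R /\ R.
0 ||-/- ~R /\ R since 0 fails ~R.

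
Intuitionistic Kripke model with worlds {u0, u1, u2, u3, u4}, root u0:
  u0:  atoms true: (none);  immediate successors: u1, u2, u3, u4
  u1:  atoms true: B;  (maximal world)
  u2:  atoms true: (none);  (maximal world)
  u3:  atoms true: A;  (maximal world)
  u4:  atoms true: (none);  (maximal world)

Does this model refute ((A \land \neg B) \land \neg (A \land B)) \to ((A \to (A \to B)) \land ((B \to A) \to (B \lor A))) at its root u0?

Yes

u0 \nVdash ((A \land \neg B) \land \neg (A \land B)) \to ((A \to (A \to B)) \land ((B \to A) \to (B \lor A))): at the accessible world u3, u3 \Vdash (A \land \neg B) \land \neg (A \land B) but u3 \nVdash (A \to (A \to B)) \land ((B \to A) \to (B \lor A)).
u3 \nVdash (A \to (A \to B)) \land ((B \to A) \to (B \lor A)) since u3 fails A \to (A \to B).
So the root u0 does not force ((A \land \neg B) \land \neg (A \land B)) \to ((A \to (A \to B)) \land ((B \to A) \to (B \lor A))); the model is a countermodel.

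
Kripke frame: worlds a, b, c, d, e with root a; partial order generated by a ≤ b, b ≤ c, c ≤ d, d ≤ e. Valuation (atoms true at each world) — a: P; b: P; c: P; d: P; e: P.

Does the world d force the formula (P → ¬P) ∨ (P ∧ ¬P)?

No

d ⊮ (P → ¬P) ∨ (P ∧ ¬P): neither disjunct is forced at d.
d ⊮ P → ¬P: already at d itself, d ⊩ P but d ⊮ ¬P.
d ⊮ ¬P since d is accessible from d and d ⊩ P.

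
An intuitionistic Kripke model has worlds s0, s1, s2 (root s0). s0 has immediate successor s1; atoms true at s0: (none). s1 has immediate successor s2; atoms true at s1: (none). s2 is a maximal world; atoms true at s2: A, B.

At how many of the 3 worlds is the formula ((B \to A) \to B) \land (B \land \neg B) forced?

0

s0: does not force it — s0 \nVdash ((B \to A) \to B) \land (B \land \neg B) since s0 fails (B \to A) \to B.
s1: does not force it.
s2: does not force it.
Worlds forcing the formula: { }.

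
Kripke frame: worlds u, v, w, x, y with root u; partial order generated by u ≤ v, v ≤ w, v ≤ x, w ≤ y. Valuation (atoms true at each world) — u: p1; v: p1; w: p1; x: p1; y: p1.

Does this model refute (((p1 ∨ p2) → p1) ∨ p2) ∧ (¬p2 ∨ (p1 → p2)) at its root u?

u ⊩ (((p1 ∨ p2) → p1) ∨ p2) ∧ (¬p2 ∨ (p1 → p2)) since u forces both conjuncts.
So the root u forces (((p1 ∨ p2) → p1) ∨ p2) ∧ (¬p2 ∨ (p1 → p2)); the model is not a countermodel.

No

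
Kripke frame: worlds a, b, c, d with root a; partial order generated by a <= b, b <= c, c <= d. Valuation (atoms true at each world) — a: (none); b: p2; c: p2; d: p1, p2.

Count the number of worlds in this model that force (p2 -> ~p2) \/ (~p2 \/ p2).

a: does not force it — a ||-/- (p2 -> ~p2) \/ (~p2 \/ p2): neither disjunct is forced at a.
b: forces it.
c: forces it.
d: forces it.
Worlds forcing the formula: {b, c, d}.

3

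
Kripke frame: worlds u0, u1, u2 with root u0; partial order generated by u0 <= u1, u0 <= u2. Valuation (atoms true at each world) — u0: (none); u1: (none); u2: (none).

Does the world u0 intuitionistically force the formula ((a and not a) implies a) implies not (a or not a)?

No

u0 does not force ((a and not a) implies a) implies not (a or not a): already at u0 itself, u0 forces (a and not a) implies a but u0 does not force not (a or not a).
u0 does not force not (a or not a) since u0 is accessible from u0 and u0 forces a or not a.
u0 forces a or not a via the disjunct not a.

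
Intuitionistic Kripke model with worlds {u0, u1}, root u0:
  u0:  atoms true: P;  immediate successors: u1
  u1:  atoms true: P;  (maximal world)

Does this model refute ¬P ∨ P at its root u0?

No

u0 ⊩ ¬P ∨ P via the disjunct P.
So the root u0 forces ¬P ∨ P; the model is not a countermodel.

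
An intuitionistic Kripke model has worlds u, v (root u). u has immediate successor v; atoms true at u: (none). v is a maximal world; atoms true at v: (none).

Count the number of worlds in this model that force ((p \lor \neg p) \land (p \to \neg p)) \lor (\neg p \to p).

2

u: forces it.
v: forces it.
Worlds forcing the formula: {u, v}.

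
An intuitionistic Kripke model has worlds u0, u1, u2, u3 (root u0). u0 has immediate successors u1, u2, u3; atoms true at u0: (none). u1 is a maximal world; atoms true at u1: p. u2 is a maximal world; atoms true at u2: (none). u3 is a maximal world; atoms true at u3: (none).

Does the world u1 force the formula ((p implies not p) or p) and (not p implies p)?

Yes

u1 forces ((p implies not p) or p) and (not p implies p) since u1 forces both conjuncts.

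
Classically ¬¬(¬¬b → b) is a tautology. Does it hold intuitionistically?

Yes

This is the double negation of double-negation elimination, which is intuitionistically derivable.
By Glivenko's theorem the double negation of any classical propositional tautology is intuitionistically provable; ¬¬b → b is classically a tautology.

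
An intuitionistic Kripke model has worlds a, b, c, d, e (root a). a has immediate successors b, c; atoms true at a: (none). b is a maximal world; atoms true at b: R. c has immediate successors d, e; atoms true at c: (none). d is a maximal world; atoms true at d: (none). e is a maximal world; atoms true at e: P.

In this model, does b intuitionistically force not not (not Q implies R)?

b forces not not (not Q implies R): no world accessible from b forces not (not Q implies R).

Yes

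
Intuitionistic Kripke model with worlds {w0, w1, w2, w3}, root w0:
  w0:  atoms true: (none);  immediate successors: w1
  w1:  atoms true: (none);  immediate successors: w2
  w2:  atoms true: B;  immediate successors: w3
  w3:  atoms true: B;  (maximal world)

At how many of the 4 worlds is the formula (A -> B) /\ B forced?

w0: does not force it — w0 ||-/- (A -> B) /\ B since w0 fails B.
w1: does not force it — w1 ||-/- (A -> B) /\ B since w1 fails B.
w2: forces it.
w3: forces it.
Worlds forcing the formula: {w2, w3}.

2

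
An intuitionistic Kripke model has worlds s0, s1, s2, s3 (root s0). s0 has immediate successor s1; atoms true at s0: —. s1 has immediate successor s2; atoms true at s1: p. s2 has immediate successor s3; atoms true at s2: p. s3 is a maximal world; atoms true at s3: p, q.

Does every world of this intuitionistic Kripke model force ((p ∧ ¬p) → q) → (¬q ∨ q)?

Not every world: s0 ⊮ ((p ∧ ¬p) → q) → (¬q ∨ q).
s0 ⊮ ((p ∧ ¬p) → q) → (¬q ∨ q): already at s0 itself, s0 ⊩ (p ∧ ¬p) → q but s0 ⊮ ¬q ∨ q.
s0 ⊮ ¬q ∨ q: neither disjunct is forced at s0.

No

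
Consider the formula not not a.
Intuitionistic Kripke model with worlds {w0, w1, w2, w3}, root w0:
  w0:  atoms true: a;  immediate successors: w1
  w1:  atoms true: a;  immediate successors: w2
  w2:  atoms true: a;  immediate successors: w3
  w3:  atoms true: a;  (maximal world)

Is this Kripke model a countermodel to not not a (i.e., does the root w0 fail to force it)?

No

w0 forces not not a: no world accessible from w0 forces not a.
So the root w0 forces not not a; the model is not a countermodel.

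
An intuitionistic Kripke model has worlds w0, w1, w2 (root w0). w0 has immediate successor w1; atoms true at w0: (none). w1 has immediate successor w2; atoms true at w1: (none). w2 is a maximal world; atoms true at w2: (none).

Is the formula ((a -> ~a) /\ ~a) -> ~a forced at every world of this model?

w0 ||- ((a -> ~a) /\ ~a) -> ~a: every world accessible from w0 that forces (a -> ~a) /\ ~a (namely w0, w1, w2) also forces ~a.
Since the root w0 forces ((a -> ~a) /\ ~a) -> ~a and forcing is persistent (monotone upward), every world forces it.

Yes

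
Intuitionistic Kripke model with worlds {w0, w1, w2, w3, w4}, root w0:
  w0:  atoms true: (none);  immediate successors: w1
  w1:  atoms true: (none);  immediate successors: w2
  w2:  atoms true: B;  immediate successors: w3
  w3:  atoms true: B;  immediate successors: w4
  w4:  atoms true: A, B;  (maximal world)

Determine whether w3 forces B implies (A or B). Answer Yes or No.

w3 forces B implies (A or B): every world accessible from w3 that forces B (namely w3, w4) also forces A or B.

Yes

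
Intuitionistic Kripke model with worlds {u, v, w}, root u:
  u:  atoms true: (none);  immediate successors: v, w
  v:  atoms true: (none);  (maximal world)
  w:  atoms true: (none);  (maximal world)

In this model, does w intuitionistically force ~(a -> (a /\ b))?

No

w ||-/- ~(a -> (a /\ b)) since w is accessible from w and w ||- a -> (a /\ b).
w ||- a -> (a /\ b) vacuously: no world accessible from w forces the antecedent a.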